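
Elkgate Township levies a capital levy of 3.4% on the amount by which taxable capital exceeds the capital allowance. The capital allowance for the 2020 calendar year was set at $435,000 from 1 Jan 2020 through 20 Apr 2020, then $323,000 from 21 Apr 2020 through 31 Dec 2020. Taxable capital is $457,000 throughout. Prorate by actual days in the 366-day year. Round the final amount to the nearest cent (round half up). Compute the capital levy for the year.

1 Jan – 20 Apr 2020: 111 days, exemption $435,000 → ($457,000 − $435,000) × 3.4% × 111/366 = $226.8525
21 Apr – 31 Dec 2020: 255 days, exemption $323,000 → ($457,000 − $323,000) × 3.4% × 255/366 = $3,174.2623
Total = $3,401.1148

$3,401.11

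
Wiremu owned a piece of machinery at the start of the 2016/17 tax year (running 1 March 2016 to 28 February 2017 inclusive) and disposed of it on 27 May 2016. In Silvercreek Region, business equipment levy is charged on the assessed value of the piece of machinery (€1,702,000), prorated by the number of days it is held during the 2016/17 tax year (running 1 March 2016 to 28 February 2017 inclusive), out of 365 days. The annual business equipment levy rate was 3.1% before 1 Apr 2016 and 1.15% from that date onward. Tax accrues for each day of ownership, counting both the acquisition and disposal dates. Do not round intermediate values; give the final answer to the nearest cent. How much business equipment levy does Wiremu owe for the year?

1 Mar – 31 Mar 2016: 31 days at 3.1% → €1,702,000 × 3.1% × 31/365 = €4,481.1562
1 Apr – 27 May 2016: 57 days at 1.15% → €1,702,000 × 1.15% × 57/365 = €3,056.6055
Total = €7,537.7616

€7,537.76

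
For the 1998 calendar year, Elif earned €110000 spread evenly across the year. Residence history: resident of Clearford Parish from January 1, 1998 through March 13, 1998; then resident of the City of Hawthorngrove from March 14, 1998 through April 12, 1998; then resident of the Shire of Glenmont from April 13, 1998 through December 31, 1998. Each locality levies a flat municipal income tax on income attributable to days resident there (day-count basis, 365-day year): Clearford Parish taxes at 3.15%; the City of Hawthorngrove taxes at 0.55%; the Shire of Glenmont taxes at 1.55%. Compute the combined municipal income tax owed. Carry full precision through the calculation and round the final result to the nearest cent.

Clearford Parish, January 1 – March 13, 1998: 72 days → €110000 × 3.15% × 72/365 = €683.5068
The City of Hawthorngrove, March 14 – April 12, 1998: 30 days → €110000 × 0.55% × 30/365 = €49.7260
The Shire of Glenmont, April 13 – December 31, 1998: 263 days → €110000 × 1.55% × 263/365 = €1228.5342
Total = €1961.7671

€1961.77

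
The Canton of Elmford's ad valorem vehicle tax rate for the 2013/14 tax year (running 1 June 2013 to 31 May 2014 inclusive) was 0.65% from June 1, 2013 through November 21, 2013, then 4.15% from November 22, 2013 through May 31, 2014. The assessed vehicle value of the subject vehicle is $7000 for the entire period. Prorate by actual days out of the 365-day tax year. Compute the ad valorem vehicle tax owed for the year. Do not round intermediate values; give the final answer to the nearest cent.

$173.71

June 1 – November 21, 2013: 174 days at 0.65% → $7000 × 0.65% × 174/365 = $21.6904
November 22, 2013 – May 31, 2014: 191 days at 4.15% → $7000 × 4.15% × 191/365 = $152.0151
Total = $173.7055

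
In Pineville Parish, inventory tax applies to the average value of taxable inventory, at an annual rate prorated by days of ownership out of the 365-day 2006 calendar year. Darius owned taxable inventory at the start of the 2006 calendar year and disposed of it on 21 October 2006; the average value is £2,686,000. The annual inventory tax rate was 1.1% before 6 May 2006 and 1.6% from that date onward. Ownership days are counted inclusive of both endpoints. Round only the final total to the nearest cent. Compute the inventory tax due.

1 January – 5 May 2006: 125 days at 1.1% → £2,686,000 × 1.1% × 125/365 = £10,118.4932
6 May – 21 October 2006: 169 days at 1.6% → £2,686,000 × 1.6% × 169/365 = £19,898.4767
Total = £30,016.9699

£30,016.97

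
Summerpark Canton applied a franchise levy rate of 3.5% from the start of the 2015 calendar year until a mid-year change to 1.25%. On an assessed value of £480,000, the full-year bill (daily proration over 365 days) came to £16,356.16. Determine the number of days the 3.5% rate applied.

Let d = days at the first rate; then 365 − d days at the second rate.
£480,000 × [3.5%·d + 1.25%·(365−d)] / 365 = £16,356.16
Solving gives d = 350, so the new rate took effect on December 17, 2015.

350 days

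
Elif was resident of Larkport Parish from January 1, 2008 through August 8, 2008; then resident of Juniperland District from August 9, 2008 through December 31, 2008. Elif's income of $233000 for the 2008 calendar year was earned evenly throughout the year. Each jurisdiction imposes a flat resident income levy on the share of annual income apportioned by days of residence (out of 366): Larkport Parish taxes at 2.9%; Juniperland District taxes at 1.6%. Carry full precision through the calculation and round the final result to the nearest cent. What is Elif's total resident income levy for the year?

$5556.99

Larkport Parish, January 1 – August 8, 2008: 221 days → $233000 × 2.9% × 221/366 = $4080.0464
Juniperland District, August 9 – December 31, 2008: 145 days → $233000 × 1.6% × 145/366 = $1476.9399
Total = $5556.9863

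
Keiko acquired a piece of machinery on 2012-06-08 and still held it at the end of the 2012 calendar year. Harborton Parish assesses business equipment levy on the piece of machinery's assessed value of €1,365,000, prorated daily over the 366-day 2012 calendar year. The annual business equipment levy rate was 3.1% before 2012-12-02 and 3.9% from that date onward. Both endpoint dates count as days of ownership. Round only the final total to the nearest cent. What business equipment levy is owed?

€24,827.34

2012-06-08 to 2012-12-01: 177 days at 3.1% → €1,365,000 × 3.1% × 177/366 = €20,463.8115
2012-12-02 to 2012-12-31: 30 days at 3.9% → €1,365,000 × 3.9% × 30/366 = €4,363.5246
Total = €24,827.3361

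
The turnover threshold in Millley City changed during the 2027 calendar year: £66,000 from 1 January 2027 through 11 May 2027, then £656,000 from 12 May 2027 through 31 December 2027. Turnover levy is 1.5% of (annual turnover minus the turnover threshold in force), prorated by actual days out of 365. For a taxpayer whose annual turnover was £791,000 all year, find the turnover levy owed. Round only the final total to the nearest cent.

£5,201.30

1 January – 11 May 2027: 131 days, exemption £66,000 → (£791,000 − £66,000) × 1.5% × 131/365 = £3,903.0822
12 May – 31 December 2027: 234 days, exemption £656,000 → (£791,000 − £656,000) × 1.5% × 234/365 = £1,298.2192
Total = £5,201.3014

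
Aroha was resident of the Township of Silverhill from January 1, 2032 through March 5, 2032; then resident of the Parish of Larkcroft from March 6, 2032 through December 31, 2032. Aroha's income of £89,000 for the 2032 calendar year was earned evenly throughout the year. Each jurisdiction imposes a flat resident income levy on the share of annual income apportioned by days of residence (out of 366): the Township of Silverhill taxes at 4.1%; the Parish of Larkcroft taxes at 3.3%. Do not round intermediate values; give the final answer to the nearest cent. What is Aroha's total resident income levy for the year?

£3,063.45

The Township of Silverhill, January 1 – March 5, 2032: 65 days → £89,000 × 4.1% × 65/366 = £648.0464
The Parish of Larkcroft, March 6 – December 31, 2032: 301 days → £89,000 × 3.3% × 301/366 = £2,415.4016
Total = £3,063.4481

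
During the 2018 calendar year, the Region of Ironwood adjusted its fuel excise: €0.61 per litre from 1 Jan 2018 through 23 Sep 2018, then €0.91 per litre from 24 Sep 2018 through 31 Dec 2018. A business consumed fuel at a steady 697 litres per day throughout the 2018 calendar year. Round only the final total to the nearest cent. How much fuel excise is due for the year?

€175887.95

1 Jan – 23 Sep 2018: 266 days × 697 litres/day = 185,402 litres at €0.61/litre → €113095.22
24 Sep – 31 Dec 2018: 99 days × 697 litres/day = 69,003 litres at €0.91/litre → €62792.73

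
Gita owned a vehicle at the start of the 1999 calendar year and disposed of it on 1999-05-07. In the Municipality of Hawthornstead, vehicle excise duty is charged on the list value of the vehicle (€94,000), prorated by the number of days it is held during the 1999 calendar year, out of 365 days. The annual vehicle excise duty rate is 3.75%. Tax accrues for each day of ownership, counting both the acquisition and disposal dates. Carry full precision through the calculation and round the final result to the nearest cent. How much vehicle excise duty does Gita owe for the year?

Days held (1999-01-01 to 1999-05-07): 127 out of 365
Tax = €94,000 × 3.75% × 127/365 = €1,226.5068

€1,226.51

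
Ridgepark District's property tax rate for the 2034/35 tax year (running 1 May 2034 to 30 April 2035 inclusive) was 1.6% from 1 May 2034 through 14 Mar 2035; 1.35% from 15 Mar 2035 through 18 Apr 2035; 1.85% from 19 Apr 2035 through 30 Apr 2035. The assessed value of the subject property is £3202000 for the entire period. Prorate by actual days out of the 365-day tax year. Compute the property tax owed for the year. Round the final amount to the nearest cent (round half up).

£50727.58

1 May 2034 – 14 Mar 2035: 318 days at 1.6% → £3202000 × 1.6% × 318/365 = £44635.0027
15 Mar – 18 Apr 2035: 35 days at 1.35% → £3202000 × 1.35% × 35/365 = £4145.0548
19 Apr – 30 Apr 2035: 12 days at 1.85% → £3202000 × 1.85% × 12/365 = £1947.5178
Total = £50727.5753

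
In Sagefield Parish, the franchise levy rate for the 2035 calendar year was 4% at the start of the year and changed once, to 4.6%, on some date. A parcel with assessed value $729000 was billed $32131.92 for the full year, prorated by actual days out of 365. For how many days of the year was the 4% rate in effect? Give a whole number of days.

117 days

Let d = days at the first rate; then 365 − d days at the second rate.
$729000 × [4%·d + 4.6%·(365−d)] / 365 = $32131.92
Solving gives d = 117, so the new rate took effect on April 28, 2035.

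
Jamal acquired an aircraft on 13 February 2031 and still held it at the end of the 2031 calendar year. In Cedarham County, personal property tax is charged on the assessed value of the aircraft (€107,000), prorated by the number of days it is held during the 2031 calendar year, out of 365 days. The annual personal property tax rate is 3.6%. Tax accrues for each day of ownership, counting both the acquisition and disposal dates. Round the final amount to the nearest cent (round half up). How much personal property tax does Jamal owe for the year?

Days held (13 February – 31 December 2031): 322 out of 365
Tax = €107,000 × 3.6% × 322/365 = €3,398.2027

€3,398.20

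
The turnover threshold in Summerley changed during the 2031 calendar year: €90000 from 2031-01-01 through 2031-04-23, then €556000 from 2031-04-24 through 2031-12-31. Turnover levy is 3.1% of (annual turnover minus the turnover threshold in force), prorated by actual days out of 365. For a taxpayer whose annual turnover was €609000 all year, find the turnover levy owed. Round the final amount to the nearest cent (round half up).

2031-01-01 to 2031-04-23: 113 days, exemption €90000 → (€609000 − €90000) × 3.1% × 113/365 = €4980.9781
2031-04-24 to 2031-12-31: 252 days, exemption €556000 → (€609000 − €556000) × 3.1% × 252/365 = €1134.3452
Total = €6115.3233

€6115.32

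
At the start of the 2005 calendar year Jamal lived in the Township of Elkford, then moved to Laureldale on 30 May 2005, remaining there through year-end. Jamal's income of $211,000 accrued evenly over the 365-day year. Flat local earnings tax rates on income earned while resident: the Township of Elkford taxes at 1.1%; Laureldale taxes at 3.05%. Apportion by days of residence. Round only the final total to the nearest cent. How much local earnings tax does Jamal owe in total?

$4,755.88

The Township of Elkford, 1 Jan – 29 May 2005: 149 days → $211,000 × 1.1% × 149/365 = $947.4767
Laureldale, 30 May – 31 Dec 2005: 216 days → $211,000 × 3.05% × 216/365 = $3,808.4055
Total = $4,755.8822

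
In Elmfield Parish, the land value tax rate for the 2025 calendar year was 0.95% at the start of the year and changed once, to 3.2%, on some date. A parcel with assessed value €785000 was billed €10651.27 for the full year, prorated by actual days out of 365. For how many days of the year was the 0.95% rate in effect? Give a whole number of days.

Let d = days at the first rate; then 365 − d days at the second rate.
€785000 × [0.95%·d + 3.2%·(365−d)] / 365 = €10651.27
Solving gives d = 299, so the new rate took effect on 27 October 2025.

299 days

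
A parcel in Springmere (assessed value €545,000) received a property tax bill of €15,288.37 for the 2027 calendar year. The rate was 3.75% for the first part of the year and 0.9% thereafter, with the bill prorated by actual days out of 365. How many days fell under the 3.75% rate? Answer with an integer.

244 days

Let d = days at the first rate; then 365 − d days at the second rate.
€545,000 × [3.75%·d + 0.9%·(365−d)] / 365 = €15,288.37
Solving gives d = 244, so the new rate took effect on 2 September 2027.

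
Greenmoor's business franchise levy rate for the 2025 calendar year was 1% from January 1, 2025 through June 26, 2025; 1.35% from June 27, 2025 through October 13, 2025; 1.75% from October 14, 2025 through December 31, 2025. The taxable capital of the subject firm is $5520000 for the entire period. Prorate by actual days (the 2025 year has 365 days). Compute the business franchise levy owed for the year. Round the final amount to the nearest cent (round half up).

January 1 – June 26, 2025: 177 days at 1% → $5520000 × 1% × 177/365 = $26768.2192
June 27 – October 13, 2025: 109 days at 1.35% → $5520000 × 1.35% × 109/365 = $22253.9178
October 14 – December 31, 2025: 79 days at 1.75% → $5520000 × 1.75% × 79/365 = $20907.9452
Total = $69930.0822

$69930.08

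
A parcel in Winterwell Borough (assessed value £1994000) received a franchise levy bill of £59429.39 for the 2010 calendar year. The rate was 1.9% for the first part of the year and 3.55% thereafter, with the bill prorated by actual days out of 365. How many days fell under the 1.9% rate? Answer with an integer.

Let d = days at the first rate; then 365 − d days at the second rate.
£1994000 × [1.9%·d + 3.55%·(365−d)] / 365 = £59429.39
Solving gives d = 126, so the new rate took effect on May 7, 2010.

126 days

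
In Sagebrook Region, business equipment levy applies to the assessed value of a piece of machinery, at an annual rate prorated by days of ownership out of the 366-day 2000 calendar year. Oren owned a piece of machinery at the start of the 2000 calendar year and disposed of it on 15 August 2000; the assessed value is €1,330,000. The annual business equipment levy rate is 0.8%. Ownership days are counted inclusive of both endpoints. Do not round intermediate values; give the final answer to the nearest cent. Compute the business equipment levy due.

€6,628.20

Days held (1 January – 15 August 2000): 228 out of 366
Tax = €1,330,000 × 0.8% × 228/366 = €6,628.1967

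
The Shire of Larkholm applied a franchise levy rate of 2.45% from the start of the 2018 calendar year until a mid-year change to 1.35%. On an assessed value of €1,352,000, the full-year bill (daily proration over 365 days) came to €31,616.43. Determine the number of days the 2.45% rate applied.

328 days

Let d = days at the first rate; then 365 − d days at the second rate.
€1,352,000 × [2.45%·d + 1.35%·(365−d)] / 365 = €31,616.43
Solving gives d = 328, so the new rate took effect on November 25, 2018.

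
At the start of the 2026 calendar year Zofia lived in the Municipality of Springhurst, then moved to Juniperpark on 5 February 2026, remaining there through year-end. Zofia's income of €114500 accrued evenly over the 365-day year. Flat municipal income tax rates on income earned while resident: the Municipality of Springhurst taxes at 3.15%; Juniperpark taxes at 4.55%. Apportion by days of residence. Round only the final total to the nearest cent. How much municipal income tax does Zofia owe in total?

€5056.04

The Municipality of Springhurst, 1 January – 4 February 2026: 35 days → €114500 × 3.15% × 35/365 = €345.8527
Juniperpark, 5 February – 31 December 2026: 330 days → €114500 × 4.55% × 330/365 = €4710.1849
Total = €5056.0377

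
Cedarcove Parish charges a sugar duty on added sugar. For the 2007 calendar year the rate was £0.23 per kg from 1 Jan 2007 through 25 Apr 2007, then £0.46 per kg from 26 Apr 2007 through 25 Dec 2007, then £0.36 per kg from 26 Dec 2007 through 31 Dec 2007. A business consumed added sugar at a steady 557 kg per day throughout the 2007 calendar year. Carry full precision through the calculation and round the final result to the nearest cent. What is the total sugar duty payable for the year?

£78453.45

1 Jan – 25 Apr 2007: 115 days × 557 kg/day = 64,055 kg at £0.23/kg → £14732.65
26 Apr – 25 Dec 2007: 244 days × 557 kg/day = 135,908 kg at £0.46/kg → £62517.68
26 Dec – 31 Dec 2007: 6 days × 557 kg/day = 3,342 kg at £0.36/kg → £1203.12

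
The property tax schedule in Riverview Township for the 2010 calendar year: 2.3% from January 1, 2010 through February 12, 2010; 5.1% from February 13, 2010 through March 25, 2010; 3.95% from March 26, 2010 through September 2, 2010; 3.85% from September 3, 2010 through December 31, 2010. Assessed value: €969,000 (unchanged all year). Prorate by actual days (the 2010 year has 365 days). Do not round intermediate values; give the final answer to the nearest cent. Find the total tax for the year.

January 1 – February 12, 2010: 43 days at 2.3% → €969,000 × 2.3% × 43/365 = €2,625.5918
February 13 – March 25, 2010: 41 days at 5.1% → €969,000 × 5.1% × 41/365 = €5,551.1753
March 26 – September 2, 2010: 161 days at 3.95% → €969,000 × 3.95% × 161/365 = €16,883.1658
September 3 – December 31, 2010: 120 days at 3.85% → €969,000 × 3.85% × 120/365 = €12,265.1507
Total = €37,325.0836

€37,325.08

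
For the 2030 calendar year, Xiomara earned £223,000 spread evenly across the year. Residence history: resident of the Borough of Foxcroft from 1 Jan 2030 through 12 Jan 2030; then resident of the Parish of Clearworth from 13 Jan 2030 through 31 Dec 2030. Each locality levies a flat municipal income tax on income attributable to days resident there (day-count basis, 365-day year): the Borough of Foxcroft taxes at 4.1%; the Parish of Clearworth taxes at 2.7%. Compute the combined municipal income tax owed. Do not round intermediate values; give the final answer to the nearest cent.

The Borough of Foxcroft, 1 Jan – 12 Jan 2030: 12 days → £223,000 × 4.1% × 12/365 = £300.5918
The Parish of Clearworth, 13 Jan – 31 Dec 2030: 353 days → £223,000 × 2.7% × 353/365 = £5,823.0493
Total = £6,123.6411

£6,123.64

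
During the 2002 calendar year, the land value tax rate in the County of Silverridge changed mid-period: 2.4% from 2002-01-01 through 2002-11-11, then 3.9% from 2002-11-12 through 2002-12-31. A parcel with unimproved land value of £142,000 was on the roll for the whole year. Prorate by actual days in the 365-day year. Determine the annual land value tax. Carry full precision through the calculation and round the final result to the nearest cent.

2002-01-01 to 2002-11-11: 315 days at 2.4% → £142,000 × 2.4% × 315/365 = £2,941.1507
2002-11-12 to 2002-12-31: 50 days at 3.9% → £142,000 × 3.9% × 50/365 = £758.6301
Total = £3,699.7808

£3,699.78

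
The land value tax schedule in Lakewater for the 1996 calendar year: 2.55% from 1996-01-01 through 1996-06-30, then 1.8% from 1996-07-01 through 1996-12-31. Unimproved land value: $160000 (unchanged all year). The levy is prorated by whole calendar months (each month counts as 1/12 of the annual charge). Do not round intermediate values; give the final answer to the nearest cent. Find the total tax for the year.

1996-01-01 to 1996-06-30: 6 months at 2.55% → $160000 × 2.55% × 6/12 = $2040.0000
1996-07-01 to 1996-12-31: 6 months at 1.8% → $160000 × 1.8% × 6/12 = $1440.0000
Total = $3480.0000

$3480.00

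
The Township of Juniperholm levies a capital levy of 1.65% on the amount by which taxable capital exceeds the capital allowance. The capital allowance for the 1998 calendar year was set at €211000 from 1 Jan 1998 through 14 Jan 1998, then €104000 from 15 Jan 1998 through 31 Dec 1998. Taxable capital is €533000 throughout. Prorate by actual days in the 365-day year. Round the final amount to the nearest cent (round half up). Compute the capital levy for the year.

1 Jan – 14 Jan 1998: 14 days, exemption €211000 → (€533000 − €211000) × 1.65% × 14/365 = €203.7863
15 Jan – 31 Dec 1998: 351 days, exemption €104000 → (€533000 − €104000) × 1.65% × 351/365 = €6806.9959
Total = €7010.7822

€7010.78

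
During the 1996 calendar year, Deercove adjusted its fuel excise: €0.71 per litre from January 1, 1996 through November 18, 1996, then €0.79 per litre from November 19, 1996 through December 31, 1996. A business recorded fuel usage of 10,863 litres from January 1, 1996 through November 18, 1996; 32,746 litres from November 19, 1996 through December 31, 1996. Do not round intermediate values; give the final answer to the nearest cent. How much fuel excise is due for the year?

€33,582.07

January 1 – November 18, 1996: 10,863 litres at €0.71/litre → €7,712.73
November 19 – December 31, 1996: 32,746 litres at €0.79/litre → €25,869.34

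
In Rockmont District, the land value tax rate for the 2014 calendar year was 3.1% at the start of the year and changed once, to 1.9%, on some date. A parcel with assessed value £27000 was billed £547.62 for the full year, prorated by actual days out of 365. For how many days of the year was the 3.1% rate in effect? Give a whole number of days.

39 days

Let d = days at the first rate; then 365 − d days at the second rate.
£27000 × [3.1%·d + 1.9%·(365−d)] / 365 = £547.62
Solving gives d = 39, so the new rate took effect on 9 February 2014.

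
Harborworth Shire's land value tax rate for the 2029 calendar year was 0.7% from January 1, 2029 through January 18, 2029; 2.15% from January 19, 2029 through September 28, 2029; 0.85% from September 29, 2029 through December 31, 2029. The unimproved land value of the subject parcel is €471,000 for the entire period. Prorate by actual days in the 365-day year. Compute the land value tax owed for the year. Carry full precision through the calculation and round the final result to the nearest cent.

€8,212.82

January 1 – January 18, 2029: 18 days at 0.7% → €471,000 × 0.7% × 18/365 = €162.5918
January 19 – September 28, 2029: 253 days at 2.15% → €471,000 × 2.15% × 253/365 = €7,019.1904
September 29 – December 31, 2029: 94 days at 0.85% → €471,000 × 0.85% × 94/365 = €1,031.0384
Total = €8,212.8205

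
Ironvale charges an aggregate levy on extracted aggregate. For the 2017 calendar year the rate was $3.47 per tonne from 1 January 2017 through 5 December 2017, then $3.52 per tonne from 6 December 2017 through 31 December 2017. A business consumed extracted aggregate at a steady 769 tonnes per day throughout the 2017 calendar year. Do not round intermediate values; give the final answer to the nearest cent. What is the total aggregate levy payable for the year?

$974976.65

1 January – 5 December 2017: 339 days × 769 tonnes/day = 260,691 tonnes at $3.47/tonne → $904597.77
6 December – 31 December 2017: 26 days × 769 tonnes/day = 19,994 tonnes at $3.52/tonne → $70378.88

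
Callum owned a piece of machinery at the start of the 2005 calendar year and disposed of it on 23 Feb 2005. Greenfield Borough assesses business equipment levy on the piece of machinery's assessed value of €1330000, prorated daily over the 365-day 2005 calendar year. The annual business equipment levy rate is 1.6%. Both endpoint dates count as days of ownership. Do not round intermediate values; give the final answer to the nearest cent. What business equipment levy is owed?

€3148.27

Days held (1 Jan – 23 Feb 2005): 54 out of 365
Tax = €1330000 × 1.6% × 54/365 = €3148.2740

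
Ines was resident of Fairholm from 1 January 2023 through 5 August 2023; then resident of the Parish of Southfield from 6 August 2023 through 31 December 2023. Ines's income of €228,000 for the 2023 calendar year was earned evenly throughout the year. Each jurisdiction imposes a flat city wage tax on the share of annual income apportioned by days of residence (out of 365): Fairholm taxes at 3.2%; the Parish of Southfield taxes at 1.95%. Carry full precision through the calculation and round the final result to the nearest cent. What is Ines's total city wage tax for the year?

Fairholm, 1 January – 5 August 2023: 217 days → €228,000 × 3.2% × 217/365 = €4,337.6219
The Parish of Southfield, 6 August – 31 December 2023: 148 days → €228,000 × 1.95% × 148/365 = €1,802.7616
Total = €6,140.3836

€6,140.38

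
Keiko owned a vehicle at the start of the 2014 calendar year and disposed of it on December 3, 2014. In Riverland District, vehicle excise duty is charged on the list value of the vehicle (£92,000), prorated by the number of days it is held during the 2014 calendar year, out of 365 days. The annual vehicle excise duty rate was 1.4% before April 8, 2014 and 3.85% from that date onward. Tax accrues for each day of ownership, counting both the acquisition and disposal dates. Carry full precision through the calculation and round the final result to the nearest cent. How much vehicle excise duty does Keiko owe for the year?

£2,671.28

January 1 – April 7, 2014: 97 days at 1.4% → £92,000 × 1.4% × 97/365 = £342.2904
April 8 – December 3, 2014: 240 days at 3.85% → £92,000 × 3.85% × 240/365 = £2,328.9863
Total = £2,671.2767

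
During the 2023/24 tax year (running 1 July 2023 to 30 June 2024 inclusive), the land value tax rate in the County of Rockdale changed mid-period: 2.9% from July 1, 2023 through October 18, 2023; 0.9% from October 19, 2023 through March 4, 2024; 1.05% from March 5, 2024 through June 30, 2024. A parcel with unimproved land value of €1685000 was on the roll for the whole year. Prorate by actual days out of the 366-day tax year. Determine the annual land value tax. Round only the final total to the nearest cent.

€26108.29

July 1 – October 18, 2023: 110 days at 2.9% → €1685000 × 2.9% × 110/366 = €14686.2022
October 19, 2023 – March 4, 2024: 138 days at 0.9% → €1685000 × 0.9% × 138/366 = €5717.9508
March 5 – June 30, 2024: 118 days at 1.05% → €1685000 × 1.05% × 118/366 = €5704.1393
Total = €26108.2923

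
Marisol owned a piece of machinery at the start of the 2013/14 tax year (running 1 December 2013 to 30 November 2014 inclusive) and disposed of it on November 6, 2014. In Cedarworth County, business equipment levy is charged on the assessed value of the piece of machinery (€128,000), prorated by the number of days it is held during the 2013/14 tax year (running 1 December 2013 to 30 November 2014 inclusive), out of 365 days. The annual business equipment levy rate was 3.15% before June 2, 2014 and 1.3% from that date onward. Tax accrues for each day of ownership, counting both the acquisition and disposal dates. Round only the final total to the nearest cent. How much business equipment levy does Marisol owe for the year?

December 1, 2013 – June 1, 2014: 183 days at 3.15% → €128,000 × 3.15% × 183/365 = €2,021.5233
June 2 – November 6, 2014: 158 days at 1.3% → €128,000 × 1.3% × 158/365 = €720.3068
Total = €2,741.8301

€2,741.83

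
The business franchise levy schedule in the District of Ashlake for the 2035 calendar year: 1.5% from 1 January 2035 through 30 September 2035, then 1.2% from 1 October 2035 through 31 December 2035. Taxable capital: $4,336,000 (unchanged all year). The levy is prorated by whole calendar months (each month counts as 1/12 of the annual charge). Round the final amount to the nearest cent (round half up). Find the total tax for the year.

$61,788.00

1 January – 30 September 2035: 9 months at 1.5% → $4,336,000 × 1.5% × 9/12 = $48,780.0000
1 October – 31 December 2035: 3 months at 1.2% → $4,336,000 × 1.2% × 3/12 = $13,008.0000
Total = $61,788.0000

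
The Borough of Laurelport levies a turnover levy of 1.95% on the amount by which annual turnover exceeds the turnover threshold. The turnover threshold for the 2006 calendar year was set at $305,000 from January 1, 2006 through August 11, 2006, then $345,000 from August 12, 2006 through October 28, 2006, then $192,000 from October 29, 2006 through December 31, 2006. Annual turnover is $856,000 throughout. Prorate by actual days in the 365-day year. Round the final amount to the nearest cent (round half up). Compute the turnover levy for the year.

January 1 – August 11, 2006: 223 days, exemption $305,000 → ($856,000 − $305,000) × 1.95% × 223/365 = $6,564.4479
August 12 – October 28, 2006: 78 days, exemption $345,000 → ($856,000 − $345,000) × 1.95% × 78/365 = $2,129.4000
October 29 – December 31, 2006: 64 days, exemption $192,000 → ($856,000 − $192,000) × 1.95% × 64/365 = $2,270.3342
Total = $10,964.1822

$10,964.18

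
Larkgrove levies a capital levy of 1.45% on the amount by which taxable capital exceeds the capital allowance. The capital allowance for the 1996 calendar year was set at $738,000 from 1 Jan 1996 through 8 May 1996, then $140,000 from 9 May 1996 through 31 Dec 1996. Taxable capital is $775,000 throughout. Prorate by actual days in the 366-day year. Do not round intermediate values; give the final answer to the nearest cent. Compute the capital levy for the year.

1 Jan – 8 May 1996: 129 days, exemption $738,000 → ($775,000 − $738,000) × 1.45% × 129/366 = $189.0943
9 May – 31 Dec 1996: 237 days, exemption $140,000 → ($775,000 − $140,000) × 1.45% × 237/366 = $5,962.2336
Total = $6,151.3279

$6,151.33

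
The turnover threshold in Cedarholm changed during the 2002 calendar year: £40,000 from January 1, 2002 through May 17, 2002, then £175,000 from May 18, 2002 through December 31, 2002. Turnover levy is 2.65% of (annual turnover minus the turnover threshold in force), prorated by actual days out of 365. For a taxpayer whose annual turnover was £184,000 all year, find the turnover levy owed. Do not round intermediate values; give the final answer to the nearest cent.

£1,581.29

January 1 – May 17, 2002: 137 days, exemption £40,000 → (£184,000 − £40,000) × 2.65% × 137/365 = £1,432.3068
May 18 – December 31, 2002: 228 days, exemption £175,000 → (£184,000 − £175,000) × 2.65% × 228/365 = £148.9808
Total = £1,581.2877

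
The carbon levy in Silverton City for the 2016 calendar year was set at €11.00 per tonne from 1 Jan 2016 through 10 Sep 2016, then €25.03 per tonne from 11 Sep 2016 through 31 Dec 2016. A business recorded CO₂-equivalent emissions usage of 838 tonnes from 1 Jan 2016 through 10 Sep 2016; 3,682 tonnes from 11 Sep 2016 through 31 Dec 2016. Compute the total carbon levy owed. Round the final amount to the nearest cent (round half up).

€101,378.46

1 Jan – 10 Sep 2016: 838 tonnes at €11.00/tonne → €9,218.00
11 Sep – 31 Dec 2016: 3,682 tonnes at €25.03/tonne → €92,160.46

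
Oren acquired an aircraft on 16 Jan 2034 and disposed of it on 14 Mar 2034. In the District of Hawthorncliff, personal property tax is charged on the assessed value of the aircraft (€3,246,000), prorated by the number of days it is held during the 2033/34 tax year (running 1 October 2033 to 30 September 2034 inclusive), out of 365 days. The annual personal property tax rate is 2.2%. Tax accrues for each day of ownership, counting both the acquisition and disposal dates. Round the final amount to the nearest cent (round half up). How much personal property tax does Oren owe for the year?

Days held (16 Jan – 14 Mar 2034): 58 out of 365
Tax = €3,246,000 × 2.2% × 58/365 = €11,347.6603

€11,347.66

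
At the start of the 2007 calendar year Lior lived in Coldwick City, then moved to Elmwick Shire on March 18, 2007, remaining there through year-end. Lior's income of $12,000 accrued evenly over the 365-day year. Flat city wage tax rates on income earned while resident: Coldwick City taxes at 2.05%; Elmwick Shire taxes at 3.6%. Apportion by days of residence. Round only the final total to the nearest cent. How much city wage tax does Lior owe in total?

$393.27

Coldwick City, January 1 – March 17, 2007: 76 days → $12,000 × 2.05% × 76/365 = $51.2219
Elmwick Shire, March 18 – December 31, 2007: 289 days → $12,000 × 3.6% × 289/365 = $342.0493
Total = $393.2712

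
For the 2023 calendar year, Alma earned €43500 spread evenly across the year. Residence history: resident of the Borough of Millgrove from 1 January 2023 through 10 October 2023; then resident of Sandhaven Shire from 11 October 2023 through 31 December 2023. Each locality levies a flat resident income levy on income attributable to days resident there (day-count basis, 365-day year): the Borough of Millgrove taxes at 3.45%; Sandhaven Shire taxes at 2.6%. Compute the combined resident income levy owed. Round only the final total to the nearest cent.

The Borough of Millgrove, 1 January – 10 October 2023: 283 days → €43500 × 3.45% × 283/365 = €1163.5952
Sandhaven Shire, 11 October – 31 December 2023: 82 days → €43500 × 2.6% × 82/365 = €254.0877
Total = €1417.6829

€1417.68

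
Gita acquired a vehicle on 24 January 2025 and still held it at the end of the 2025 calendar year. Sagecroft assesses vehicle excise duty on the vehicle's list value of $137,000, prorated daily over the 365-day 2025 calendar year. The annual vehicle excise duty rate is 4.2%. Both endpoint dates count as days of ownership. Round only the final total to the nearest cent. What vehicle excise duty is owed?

$5,391.42

Days held (24 January – 31 December 2025): 342 out of 365
Tax = $137,000 × 4.2% × 342/365 = $5,391.4192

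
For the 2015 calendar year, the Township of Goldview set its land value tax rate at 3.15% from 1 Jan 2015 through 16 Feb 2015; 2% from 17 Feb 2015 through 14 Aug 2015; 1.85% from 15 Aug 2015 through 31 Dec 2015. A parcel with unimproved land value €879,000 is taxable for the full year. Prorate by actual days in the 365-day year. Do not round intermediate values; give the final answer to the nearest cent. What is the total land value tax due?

€18,379.53

1 Jan – 16 Feb 2015: 47 days at 3.15% → €879,000 × 3.15% × 47/365 = €3,565.3685
17 Feb – 14 Aug 2015: 179 days at 2% → €879,000 × 2% × 179/365 = €8,621.4247
15 Aug – 31 Dec 2015: 139 days at 1.85% → €879,000 × 1.85% × 139/365 = €6,192.7356
Total = €18,379.5288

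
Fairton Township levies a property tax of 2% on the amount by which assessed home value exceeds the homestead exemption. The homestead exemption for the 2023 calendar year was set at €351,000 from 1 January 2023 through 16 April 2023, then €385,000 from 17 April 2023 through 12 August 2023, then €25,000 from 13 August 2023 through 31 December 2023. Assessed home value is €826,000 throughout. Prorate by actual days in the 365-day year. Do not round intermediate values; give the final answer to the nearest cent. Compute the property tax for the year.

€11,798.85

1 January – 16 April 2023: 106 days, exemption €351,000 → (€826,000 − €351,000) × 2% × 106/365 = €2,758.9041
17 April – 12 August 2023: 118 days, exemption €385,000 → (€826,000 − €385,000) × 2% × 118/365 = €2,851.3973
13 August – 31 December 2023: 141 days, exemption €25,000 → (€826,000 − €25,000) × 2% × 141/365 = €6,188.5479
Total = €11,798.8493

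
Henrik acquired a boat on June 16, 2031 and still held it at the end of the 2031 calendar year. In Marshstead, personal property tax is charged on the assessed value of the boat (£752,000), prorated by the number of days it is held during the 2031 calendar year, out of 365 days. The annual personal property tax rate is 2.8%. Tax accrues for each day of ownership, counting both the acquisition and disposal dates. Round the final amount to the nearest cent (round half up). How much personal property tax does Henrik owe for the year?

£11,479.85

Days held (June 16 – December 31, 2031): 199 out of 365
Tax = £752,000 × 2.8% × 199/365 = £11,479.8466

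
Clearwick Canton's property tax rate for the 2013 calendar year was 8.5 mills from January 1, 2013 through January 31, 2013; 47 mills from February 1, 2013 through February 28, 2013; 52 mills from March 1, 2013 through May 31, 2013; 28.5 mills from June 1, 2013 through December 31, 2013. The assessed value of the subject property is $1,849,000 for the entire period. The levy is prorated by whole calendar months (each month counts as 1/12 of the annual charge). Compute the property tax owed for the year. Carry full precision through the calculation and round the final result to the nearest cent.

$63,328.25

January 1 – January 31, 2013: 1 month at 8.5 mills → $1,849,000 × 0.85% × 1/12 = $1,309.7083
February 1 – February 28, 2013: 1 month at 47 mills → $1,849,000 × 4.7% × 1/12 = $7,241.9167
March 1 – May 31, 2013: 3 months at 52 mills → $1,849,000 × 5.2% × 3/12 = $24,037.0000
June 1 – December 31, 2013: 7 months at 28.5 mills → $1,849,000 × 2.85% × 7/12 = $30,739.6250
Total = $63,328.2500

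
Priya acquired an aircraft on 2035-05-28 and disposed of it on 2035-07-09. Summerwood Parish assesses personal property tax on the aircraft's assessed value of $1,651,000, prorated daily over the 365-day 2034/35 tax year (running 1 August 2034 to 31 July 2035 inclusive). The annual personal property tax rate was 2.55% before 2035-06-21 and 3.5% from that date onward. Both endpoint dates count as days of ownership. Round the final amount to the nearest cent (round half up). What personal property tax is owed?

2035-05-28 to 2035-06-20: 24 days at 2.55% → $1,651,000 × 2.55% × 24/365 = $2,768.2521
2035-06-21 to 2035-07-09: 19 days at 3.5% → $1,651,000 × 3.5% × 19/365 = $3,007.9863
Total = $5,776.2384

$5,776.24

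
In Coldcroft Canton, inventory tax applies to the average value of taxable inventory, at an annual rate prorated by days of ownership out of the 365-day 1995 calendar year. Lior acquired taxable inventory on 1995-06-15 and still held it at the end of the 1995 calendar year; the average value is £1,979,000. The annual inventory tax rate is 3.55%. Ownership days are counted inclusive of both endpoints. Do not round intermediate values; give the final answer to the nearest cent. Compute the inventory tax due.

£38,495.62

Days held (1995-06-15 to 1995-12-31): 200 out of 365
Tax = £1,979,000 × 3.55% × 200/365 = £38,495.6164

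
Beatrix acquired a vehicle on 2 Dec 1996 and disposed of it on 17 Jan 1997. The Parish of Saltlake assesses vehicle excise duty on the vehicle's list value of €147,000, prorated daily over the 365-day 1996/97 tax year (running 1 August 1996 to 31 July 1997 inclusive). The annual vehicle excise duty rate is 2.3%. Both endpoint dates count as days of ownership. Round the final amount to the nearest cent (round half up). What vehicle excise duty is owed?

€435.36

Days held (2 Dec 1996 – 17 Jan 1997): 47 out of 365
Tax = €147,000 × 2.3% × 47/365 = €435.3616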